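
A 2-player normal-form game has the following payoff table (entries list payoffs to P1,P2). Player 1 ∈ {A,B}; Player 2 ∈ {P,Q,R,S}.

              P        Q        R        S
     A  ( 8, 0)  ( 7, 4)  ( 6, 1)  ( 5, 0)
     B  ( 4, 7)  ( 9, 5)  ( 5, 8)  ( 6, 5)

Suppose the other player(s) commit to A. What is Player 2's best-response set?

u_2(P vs A) = 0
u_2(Q vs A) = 4
u_2(R vs A) = 1
u_2(S vs A) = 0
max payoff 4 at {Q}

argmax u_2 = {Q}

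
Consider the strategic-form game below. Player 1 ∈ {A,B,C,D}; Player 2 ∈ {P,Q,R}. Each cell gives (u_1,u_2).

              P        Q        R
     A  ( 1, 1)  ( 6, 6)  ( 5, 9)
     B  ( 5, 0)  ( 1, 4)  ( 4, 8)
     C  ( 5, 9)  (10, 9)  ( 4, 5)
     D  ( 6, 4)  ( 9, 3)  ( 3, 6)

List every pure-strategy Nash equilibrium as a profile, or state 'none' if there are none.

NE set: (A,R), (C,Q)

(A,P): not NE [P1→D gives 6>1; P2→R gives 9>1]
(A,Q): not NE [P1→C gives 10>6; P2→R gives 9>6]
(A,R): NE
(B,P): not NE [P1→D gives 6>5; P2→R gives 8>0]
(B,Q): not NE [P1→C gives 10>1; P2→R gives 8>4]
(B,R): not NE [P1→A gives 5>4]
(C,P): not NE [P1→D gives 6>5]
(C,Q): NE
(C,R): not NE [P1→A gives 5>4; P2→Q gives 9>5]
(D,P): not NE [P2→R gives 6>4]
(D,Q): not NE [P1→C gives 10>9; P2→R gives 6>3]
(D,R): not NE [P1→A gives 5>3]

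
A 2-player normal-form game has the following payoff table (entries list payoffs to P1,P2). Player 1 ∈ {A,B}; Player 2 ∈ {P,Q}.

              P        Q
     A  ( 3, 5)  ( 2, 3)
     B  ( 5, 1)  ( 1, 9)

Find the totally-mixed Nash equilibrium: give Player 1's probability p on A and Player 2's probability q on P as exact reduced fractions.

P1 indiff ⇒ q·3+(1-q)·2 = q·5+(1-q)·1 ⇒ q(-2) = (1-q)(-1) ⇒ q = 1/3
P2 indiff ⇒ p·5+(1-p)·1 = p·3+(1-p)·9 ⇒ p(2) = (1-p)(8) ⇒ p = 4/5

p=4/5, q=1/3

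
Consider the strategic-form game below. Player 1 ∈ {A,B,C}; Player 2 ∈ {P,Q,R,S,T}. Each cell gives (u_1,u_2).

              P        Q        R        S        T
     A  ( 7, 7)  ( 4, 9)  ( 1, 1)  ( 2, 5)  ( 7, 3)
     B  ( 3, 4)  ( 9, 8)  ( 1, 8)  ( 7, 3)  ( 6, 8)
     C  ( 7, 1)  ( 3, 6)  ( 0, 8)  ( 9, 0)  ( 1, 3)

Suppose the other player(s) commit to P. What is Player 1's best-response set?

u_1(A vs P) = 7
u_1(B vs P) = 3
u_1(C vs P) = 7
max payoff 7 at {A,C}

BR_1 = {A,C}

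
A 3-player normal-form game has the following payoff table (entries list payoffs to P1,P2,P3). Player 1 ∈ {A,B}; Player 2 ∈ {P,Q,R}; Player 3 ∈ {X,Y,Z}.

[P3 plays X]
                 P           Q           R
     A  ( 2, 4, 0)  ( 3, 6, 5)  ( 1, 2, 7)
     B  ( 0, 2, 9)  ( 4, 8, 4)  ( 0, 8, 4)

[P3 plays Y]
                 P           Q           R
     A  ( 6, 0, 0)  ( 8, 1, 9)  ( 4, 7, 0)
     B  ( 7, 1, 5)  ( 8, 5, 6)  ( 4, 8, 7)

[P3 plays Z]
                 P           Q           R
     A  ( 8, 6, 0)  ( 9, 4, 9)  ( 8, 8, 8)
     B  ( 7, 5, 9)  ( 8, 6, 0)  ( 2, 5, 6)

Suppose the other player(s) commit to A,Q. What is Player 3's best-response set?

P3 best: {Y,Z}

u_3(X vs A,Q) = 5
u_3(Y vs A,Q) = 9
u_3(Z vs A,Q) = 9
max payoff 9 at {Y,Z}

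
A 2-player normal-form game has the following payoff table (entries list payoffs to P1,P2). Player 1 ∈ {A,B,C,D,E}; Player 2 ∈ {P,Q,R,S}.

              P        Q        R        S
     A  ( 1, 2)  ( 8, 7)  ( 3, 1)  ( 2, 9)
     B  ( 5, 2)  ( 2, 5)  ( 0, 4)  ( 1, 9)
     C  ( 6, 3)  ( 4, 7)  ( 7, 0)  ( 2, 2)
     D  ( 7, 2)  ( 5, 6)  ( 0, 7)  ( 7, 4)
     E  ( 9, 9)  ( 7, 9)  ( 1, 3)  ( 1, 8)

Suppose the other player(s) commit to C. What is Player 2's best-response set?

argmax u_2 = {Q}

u_2(P vs C) = 3
u_2(Q vs C) = 7
u_2(R vs C) = 0
u_2(S vs C) = 2
max payoff 7 at {Q}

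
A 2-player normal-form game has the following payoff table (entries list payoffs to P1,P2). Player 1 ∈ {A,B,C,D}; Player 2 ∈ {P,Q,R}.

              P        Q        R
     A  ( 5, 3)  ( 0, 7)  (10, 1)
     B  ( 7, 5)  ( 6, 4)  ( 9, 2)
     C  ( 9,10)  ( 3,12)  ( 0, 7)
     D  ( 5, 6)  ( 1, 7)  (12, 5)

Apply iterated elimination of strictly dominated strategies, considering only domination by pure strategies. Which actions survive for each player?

P2 drop R (P beats it: A:3>1 B:5>2 C:10>7 D:6>5)
P1 drop A (B beats it: P:7>5 Q:6>0)
P1 drop D (B beats it: P:7>5 Q:6>1)
P1→{B,C} P2→{P,Q}

IESDS → P1:{B,C} P2:{P,Q}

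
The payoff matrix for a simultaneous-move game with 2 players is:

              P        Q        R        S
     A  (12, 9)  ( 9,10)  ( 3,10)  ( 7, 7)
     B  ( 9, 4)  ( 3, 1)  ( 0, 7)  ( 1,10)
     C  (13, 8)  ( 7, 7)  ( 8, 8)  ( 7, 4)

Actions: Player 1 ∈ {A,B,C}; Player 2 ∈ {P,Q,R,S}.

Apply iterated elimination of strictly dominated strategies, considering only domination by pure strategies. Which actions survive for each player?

P1 drop B (A beats it: P:12>9 Q:9>3 R:3>0 S:7>1)
P2 drop S (P beats it: A:9>7 C:8>4)
P1→{A,C} P2→{P,Q,R}

Survivors P1:{A,C} P2:{P,Q,R}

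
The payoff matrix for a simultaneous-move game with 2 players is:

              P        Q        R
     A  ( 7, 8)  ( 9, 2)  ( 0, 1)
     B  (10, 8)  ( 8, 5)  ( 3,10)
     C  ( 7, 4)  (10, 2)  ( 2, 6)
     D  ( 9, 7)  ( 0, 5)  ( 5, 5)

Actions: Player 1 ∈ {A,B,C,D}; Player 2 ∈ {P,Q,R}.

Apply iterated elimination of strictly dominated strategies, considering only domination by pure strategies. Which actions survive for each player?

Survivors P1:{B,D} P2:{P,R}

P2 drop Q (P beats it: A:8>2 B:8>5 C:4>2 D:7>5)
P1 drop A (B beats it: P:10>7 R:3>0)
P1 drop C (B beats it: P:10>7 R:3>2)
P1→{B,D} P2→{P,R}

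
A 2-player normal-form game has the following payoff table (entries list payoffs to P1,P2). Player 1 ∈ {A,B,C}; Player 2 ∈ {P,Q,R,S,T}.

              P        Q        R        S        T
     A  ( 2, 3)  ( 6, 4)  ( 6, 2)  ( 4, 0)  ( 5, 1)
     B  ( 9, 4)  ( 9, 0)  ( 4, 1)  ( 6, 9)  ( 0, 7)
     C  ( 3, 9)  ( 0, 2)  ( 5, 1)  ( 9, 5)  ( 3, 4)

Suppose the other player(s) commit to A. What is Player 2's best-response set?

u_2(P vs A) = 3
u_2(Q vs A) = 4
u_2(R vs A) = 2
u_2(S vs A) = 0
u_2(T vs A) = 1
max payoff 4 at {Q}

BR_2 = {Q}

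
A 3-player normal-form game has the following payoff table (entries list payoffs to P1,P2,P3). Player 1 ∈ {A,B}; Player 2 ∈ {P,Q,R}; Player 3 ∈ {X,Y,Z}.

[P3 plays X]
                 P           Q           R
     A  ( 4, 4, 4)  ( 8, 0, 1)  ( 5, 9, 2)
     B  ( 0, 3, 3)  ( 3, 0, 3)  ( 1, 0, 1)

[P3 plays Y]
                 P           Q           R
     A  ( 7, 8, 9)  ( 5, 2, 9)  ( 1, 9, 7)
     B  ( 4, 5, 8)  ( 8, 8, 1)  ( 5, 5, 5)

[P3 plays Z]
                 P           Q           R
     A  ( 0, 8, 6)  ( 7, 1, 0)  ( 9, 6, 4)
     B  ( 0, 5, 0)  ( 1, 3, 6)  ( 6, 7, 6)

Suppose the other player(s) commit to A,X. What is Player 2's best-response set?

BR_2 = {R}

u_2(P vs A,X) = 4
u_2(Q vs A,X) = 0
u_2(R vs A,X) = 9
max payoff 9 at {R}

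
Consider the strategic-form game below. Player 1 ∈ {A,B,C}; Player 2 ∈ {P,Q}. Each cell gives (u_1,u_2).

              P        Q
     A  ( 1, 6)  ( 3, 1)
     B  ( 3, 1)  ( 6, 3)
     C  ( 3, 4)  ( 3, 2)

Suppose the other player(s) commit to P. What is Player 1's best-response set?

argmax u_1 = {B,C}

u_1(A vs P) = 1
u_1(B vs P) = 3
u_1(C vs P) = 3
max payoff 3 at {B,C}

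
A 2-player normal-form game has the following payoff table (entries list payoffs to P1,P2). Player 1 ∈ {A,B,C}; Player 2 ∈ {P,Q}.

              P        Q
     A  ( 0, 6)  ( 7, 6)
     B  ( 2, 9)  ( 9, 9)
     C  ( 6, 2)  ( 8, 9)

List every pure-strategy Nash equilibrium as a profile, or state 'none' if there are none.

(A,P): not NE [P1→C gives 6>0]
(A,Q): not NE [P1→B gives 9>7]
(B,P): not NE [P1→C gives 6>2]
(B,Q): NE
(C,P): not NE [P2→Q gives 9>2]
(C,Q): not NE [P1→B gives 9>8]

Nash profiles: (B,Q)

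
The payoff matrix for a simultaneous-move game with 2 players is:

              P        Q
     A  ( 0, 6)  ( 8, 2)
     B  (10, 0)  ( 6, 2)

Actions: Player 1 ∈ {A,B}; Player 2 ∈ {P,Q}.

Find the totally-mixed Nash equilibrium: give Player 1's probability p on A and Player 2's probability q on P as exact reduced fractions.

P1 indiff ⇒ q·0+(1-q)·8 = q·10+(1-q)·6 ⇒ q(-10) = (1-q)(-2) ⇒ q = 1/6
P2 indiff ⇒ p·6+(1-p)·0 = p·2+(1-p)·2 ⇒ p(4) = (1-p)(2) ⇒ p = 1/3

p=1/3, q=1/6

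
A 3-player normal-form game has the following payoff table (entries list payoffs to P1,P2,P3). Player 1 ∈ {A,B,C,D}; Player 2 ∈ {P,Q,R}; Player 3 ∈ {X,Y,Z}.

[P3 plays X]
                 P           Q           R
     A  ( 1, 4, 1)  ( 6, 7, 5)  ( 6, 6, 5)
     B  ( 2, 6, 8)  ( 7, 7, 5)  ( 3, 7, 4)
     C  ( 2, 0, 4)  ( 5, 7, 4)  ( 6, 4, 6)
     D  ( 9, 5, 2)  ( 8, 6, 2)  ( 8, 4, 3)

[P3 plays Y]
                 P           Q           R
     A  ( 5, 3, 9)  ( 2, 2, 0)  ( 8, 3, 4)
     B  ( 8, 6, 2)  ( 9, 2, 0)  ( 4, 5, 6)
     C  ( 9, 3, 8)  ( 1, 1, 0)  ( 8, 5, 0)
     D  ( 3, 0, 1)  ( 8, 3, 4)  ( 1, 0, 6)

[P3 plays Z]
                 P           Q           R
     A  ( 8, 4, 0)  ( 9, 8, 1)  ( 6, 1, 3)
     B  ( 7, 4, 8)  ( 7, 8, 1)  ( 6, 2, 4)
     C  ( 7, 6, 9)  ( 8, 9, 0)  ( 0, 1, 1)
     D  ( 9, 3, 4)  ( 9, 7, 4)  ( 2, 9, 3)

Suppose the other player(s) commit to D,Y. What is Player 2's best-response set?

BR_2 = {Q}

u_2(P vs D,Y) = 0
u_2(Q vs D,Y) = 3
u_2(R vs D,Y) = 0
max payoff 3 at {Q}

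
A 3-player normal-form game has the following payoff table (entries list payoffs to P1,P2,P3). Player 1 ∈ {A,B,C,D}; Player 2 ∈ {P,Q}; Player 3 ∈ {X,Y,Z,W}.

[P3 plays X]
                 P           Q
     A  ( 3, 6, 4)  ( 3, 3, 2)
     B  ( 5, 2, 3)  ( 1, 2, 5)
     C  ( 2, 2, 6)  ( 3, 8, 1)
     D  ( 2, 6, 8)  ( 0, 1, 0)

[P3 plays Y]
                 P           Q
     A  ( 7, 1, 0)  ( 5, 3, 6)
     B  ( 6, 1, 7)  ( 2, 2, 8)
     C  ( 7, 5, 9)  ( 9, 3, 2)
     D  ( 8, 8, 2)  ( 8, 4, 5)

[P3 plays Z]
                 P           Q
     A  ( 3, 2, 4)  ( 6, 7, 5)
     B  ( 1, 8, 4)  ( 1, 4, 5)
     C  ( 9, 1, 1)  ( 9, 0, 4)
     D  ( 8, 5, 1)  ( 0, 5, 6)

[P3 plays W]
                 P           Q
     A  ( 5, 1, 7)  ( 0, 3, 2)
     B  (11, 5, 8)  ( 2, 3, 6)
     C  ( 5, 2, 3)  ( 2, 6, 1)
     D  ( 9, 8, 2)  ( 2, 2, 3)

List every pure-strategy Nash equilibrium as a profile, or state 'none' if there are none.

(A,P,X): not NE [P1→B gives 5>3; P3→W gives 7>4]
(A,P,Y): not NE [P1→D gives 8>7; P2→Q gives 3>1; P3→W gives 7>0]
(A,P,Z): not NE [P1→C gives 9>3; P2→Q gives 7>2; P3→W gives 7>4]
(A,P,W): not NE [P1→B gives 11>5; P2→Q gives 3>1]
(A,Q,X): not NE [P2→P gives 6>3; P3→Y gives 6>2]
(A,Q,Y): not NE [P1→C gives 9>5]
(A,Q,Z): not NE [P1→C gives 9>6; P3→Y gives 6>5]
(A,Q,W): not NE [P1→D gives 2>0; P3→Y gives 6>2]
(B,P,X): not NE [P3→W gives 8>3]
(B,P,Y): not NE [P1→D gives 8>6; P2→Q gives 2>1; P3→W gives 8>7]
(B,P,Z): not NE [P1→C gives 9>1; P3→W gives 8>4]
(B,P,W): NE
(B,Q,X): not NE [P1→C gives 3>1; P3→Y gives 8>5]
(B,Q,Y): not NE [P1→C gives 9>2]
(B,Q,Z): not NE [P1→C gives 9>1; P2→P gives 8>4; P3→Y gives 8>5]
(B,Q,W): not NE [P2→P gives 5>3; P3→Y gives 8>6]
(C,P,X): not NE [P1→B gives 5>2; P2→Q gives 8>2; P3→Y gives 9>6]
(C,P,Y): not NE [P1→D gives 8>7]
(C,P,Z): not NE [P3→Y gives 9>1]
(C,P,W): not NE [P1→B gives 11>5; P2→Q gives 6>2; P3→Y gives 9>3]
(C,Q,X): not NE [P3→Z gives 4>1]
(C,Q,Y): not NE [P2→P gives 5>3; P3→Z gives 4>2]
(C,Q,Z): not NE [P2→P gives 1>0]
(C,Q,W): not NE [P3→Z gives 4>1]
(D,P,X): not NE [P1→B gives 5>2]
(D,P,Y): not NE [P3→X gives 8>2]
(D,P,Z): not NE [P1→C gives 9>8; P3→X gives 8>1]
(D,P,W): not NE [P1→B gives 11>9; P3→X gives 8>2]
(D,Q,X): not NE [P1→C gives 3>0; P2→P gives 6>1; P3→Z gives 6>0]
(D,Q,Y): not NE [P1→C gives 9>8; P2→P gives 8>4; P3→Z gives 6>5]
(D,Q,Z): not NE [P1→C gives 9>0]
(D,Q,W): not NE [P2→P gives 8>2; P3→Z gives 6>3]

Nash profiles: (B,P,W)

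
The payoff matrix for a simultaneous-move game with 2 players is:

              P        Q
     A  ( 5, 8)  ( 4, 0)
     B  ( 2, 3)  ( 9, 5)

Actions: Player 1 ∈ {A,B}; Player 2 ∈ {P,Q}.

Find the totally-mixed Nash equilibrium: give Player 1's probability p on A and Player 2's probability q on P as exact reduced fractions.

P1 mixes 1/5 on A; P2 mixes 5/8 on P

P1 indiff ⇒ q·5+(1-q)·4 = q·2+(1-q)·9 ⇒ q(3) = (1-q)(5) ⇒ q = 5/8
P2 indiff ⇒ p·8+(1-p)·3 = p·0+(1-p)·5 ⇒ p(8) = (1-p)(2) ⇒ p = 1/5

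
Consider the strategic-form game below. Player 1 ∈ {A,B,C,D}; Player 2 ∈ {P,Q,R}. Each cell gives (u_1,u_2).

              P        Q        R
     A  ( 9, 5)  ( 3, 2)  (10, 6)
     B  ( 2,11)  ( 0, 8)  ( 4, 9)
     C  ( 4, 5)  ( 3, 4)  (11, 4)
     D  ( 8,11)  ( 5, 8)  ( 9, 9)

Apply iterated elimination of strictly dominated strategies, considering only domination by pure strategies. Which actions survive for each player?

Remaining: P1:{A,C} P2:{P,R}

P1 drop B (A beats it: P:9>2 Q:3>0 R:10>4)
P2 drop Q (P beats it: A:5>2 C:5>4 D:11>8)
P1 drop D (A beats it: P:9>8 R:10>9)
P1→{A,C} P2→{P,R}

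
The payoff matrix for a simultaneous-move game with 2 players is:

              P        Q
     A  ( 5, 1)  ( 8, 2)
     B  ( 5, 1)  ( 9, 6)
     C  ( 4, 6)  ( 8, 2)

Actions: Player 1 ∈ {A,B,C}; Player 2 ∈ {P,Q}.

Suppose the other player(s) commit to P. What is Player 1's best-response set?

u_1(A vs P) = 5
u_1(B vs P) = 5
u_1(C vs P) = 4
max payoff 5 at {A,B}

BR_1 = {A,B}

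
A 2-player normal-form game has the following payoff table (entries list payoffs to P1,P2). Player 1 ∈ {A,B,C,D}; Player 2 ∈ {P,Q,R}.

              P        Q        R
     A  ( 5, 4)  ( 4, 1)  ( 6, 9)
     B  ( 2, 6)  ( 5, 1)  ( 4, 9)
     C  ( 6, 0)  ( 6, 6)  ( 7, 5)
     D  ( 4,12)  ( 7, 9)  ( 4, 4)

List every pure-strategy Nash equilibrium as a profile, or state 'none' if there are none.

(A,P): not NE [P1→C gives 6>5; P2→R gives 9>4]
(A,Q): not NE [P1→D gives 7>4; P2→R gives 9>1]
(A,R): not NE [P1→C gives 7>6]
(B,P): not NE [P1→C gives 6>2; P2→R gives 9>6]
(B,Q): not NE [P1→D gives 7>5; P2→R gives 9>1]
(B,R): not NE [P1→C gives 7>4]
(C,P): not NE [P2→Q gives 6>0]
(C,Q): not NE [P1→D gives 7>6]
(C,R): not NE [P2→Q gives 6>5]
(D,P): not NE [P1→C gives 6>4]
(D,Q): not NE [P2→P gives 12>9]
(D,R): not NE [P1→C gives 7>4; P2→P gives 12>4]

Equilibria: none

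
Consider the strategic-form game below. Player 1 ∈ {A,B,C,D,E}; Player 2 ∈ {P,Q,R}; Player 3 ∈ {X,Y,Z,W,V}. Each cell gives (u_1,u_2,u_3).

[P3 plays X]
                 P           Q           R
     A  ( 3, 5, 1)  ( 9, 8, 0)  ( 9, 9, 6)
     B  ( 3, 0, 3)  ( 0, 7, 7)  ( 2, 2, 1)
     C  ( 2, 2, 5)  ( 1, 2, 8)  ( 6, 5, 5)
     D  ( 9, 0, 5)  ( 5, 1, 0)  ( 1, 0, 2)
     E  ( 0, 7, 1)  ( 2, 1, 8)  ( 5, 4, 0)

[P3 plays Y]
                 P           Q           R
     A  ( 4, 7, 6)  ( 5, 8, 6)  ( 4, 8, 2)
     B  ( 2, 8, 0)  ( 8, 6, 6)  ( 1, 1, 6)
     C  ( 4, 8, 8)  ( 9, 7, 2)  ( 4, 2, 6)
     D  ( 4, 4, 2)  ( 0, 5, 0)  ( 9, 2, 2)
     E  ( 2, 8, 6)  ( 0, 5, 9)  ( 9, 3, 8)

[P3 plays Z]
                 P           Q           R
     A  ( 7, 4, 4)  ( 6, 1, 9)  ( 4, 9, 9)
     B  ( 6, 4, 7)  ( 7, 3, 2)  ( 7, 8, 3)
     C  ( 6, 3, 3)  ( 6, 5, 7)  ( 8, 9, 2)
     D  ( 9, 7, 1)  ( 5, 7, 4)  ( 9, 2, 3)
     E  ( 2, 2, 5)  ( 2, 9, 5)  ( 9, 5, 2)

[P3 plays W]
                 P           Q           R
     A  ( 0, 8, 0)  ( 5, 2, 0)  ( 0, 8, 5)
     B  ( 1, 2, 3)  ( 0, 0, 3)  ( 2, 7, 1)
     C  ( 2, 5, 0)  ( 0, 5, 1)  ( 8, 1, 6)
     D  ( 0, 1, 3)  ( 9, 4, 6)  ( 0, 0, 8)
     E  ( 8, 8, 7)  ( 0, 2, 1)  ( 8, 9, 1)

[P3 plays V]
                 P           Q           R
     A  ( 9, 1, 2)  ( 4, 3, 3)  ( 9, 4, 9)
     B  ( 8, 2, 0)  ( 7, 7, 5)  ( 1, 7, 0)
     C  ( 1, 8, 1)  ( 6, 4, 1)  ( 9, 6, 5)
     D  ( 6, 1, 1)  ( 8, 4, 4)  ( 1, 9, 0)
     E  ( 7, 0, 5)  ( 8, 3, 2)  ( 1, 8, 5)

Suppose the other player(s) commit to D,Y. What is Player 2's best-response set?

BR_2 = {Q}

u_2(P vs D,Y) = 4
u_2(Q vs D,Y) = 5
u_2(R vs D,Y) = 2
max payoff 5 at {Q}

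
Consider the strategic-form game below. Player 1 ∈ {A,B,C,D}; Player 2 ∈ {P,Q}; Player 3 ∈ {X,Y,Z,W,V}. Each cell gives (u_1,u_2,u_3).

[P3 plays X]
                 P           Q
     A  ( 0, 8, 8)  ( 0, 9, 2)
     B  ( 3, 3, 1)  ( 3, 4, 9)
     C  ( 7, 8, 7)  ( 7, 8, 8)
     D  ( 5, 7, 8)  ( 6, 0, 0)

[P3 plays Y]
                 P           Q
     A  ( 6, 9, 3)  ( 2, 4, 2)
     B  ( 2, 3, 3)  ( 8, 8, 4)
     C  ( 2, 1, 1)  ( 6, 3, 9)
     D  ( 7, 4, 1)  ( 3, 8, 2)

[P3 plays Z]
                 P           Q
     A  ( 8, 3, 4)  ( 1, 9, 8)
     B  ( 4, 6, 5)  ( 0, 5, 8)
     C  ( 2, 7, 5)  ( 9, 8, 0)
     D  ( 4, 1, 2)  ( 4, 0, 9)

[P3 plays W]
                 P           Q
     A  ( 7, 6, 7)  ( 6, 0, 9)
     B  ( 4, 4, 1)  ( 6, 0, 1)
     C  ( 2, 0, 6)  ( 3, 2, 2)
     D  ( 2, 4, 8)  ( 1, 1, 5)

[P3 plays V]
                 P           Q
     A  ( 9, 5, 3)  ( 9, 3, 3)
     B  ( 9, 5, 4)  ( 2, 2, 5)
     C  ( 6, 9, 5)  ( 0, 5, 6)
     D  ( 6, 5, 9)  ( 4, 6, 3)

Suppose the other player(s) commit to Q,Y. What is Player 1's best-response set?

u_1(A vs Q,Y) = 2
u_1(B vs Q,Y) = 8
u_1(C vs Q,Y) = 6
u_1(D vs Q,Y) = 3
max payoff 8 at {B}

argmax u_1 = {B}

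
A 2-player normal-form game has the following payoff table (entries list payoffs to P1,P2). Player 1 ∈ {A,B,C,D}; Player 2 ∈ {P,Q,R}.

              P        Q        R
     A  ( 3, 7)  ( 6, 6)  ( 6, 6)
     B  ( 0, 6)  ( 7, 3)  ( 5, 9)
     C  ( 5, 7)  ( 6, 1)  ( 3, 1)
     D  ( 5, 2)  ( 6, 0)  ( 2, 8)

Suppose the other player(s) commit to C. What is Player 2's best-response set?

u_2(P vs C) = 7
u_2(Q vs C) = 1
u_2(R vs C) = 1
max payoff 7 at {P}

BR_2 = {P}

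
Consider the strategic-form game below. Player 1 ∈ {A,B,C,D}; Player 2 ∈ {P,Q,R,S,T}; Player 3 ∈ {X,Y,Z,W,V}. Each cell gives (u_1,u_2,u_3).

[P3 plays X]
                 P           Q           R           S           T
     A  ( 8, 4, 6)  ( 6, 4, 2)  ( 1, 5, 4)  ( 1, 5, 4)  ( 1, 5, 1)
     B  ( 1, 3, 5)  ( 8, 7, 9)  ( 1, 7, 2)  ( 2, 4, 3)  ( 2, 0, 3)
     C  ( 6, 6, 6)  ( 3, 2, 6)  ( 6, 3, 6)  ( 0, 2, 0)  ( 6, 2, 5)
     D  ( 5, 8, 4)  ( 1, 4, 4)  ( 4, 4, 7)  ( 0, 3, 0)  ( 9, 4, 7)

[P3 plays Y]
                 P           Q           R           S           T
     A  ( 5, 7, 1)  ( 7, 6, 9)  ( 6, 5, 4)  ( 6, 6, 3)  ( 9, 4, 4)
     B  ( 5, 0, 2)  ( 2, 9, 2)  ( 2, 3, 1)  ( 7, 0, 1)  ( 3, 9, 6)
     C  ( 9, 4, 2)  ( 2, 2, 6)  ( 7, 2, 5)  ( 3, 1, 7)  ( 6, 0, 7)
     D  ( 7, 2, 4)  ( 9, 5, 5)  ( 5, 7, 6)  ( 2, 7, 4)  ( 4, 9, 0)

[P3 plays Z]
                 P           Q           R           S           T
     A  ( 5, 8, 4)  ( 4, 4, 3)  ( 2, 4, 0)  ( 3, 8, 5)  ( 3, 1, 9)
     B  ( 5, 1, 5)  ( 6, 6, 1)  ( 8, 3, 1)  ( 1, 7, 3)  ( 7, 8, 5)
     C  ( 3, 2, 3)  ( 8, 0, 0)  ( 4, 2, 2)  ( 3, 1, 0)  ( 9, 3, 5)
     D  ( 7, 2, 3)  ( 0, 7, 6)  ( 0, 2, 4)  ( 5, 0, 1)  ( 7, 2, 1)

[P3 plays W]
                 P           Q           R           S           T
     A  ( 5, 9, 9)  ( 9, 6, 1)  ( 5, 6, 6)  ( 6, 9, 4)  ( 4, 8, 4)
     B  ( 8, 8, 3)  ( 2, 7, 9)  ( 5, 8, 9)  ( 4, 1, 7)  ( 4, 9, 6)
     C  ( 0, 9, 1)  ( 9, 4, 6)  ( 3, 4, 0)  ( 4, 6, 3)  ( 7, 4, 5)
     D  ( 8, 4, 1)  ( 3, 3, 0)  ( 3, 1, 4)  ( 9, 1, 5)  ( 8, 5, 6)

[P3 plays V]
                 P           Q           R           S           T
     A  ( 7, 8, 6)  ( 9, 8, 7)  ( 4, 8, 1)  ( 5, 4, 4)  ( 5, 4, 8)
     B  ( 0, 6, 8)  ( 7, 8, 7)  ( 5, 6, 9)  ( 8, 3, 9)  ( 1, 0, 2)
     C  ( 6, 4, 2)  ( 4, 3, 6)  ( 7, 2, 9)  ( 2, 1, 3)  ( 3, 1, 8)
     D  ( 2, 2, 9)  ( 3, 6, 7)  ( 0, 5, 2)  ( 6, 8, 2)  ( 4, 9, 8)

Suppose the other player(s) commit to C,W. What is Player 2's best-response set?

argmax u_2 = {P}

u_2(P vs C,W) = 9
u_2(Q vs C,W) = 4
u_2(R vs C,W) = 4
u_2(S vs C,W) = 6
u_2(T vs C,W) = 4
max payoff 9 at {P}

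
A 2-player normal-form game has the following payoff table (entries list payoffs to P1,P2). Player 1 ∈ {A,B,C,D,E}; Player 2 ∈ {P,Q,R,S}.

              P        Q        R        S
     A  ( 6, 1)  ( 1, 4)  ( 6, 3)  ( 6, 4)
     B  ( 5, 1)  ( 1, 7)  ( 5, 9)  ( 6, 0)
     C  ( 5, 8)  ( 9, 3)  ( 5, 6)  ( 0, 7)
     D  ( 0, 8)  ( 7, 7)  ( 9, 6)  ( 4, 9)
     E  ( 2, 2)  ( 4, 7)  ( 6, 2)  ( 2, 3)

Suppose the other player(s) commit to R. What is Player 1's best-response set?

u_1(A vs R) = 6
u_1(B vs R) = 5
u_1(C vs R) = 5
u_1(D vs R) = 9
u_1(E vs R) = 6
max payoff 9 at {D}

P1 best: {D}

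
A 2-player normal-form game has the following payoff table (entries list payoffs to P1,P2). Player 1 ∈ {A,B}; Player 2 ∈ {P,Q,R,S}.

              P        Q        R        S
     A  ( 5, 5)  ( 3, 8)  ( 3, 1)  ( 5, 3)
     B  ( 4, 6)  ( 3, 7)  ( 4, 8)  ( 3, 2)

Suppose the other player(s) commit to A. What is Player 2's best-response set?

BR_2 = {Q}

u_2(P vs A) = 5
u_2(Q vs A) = 8
u_2(R vs A) = 1
u_2(S vs A) = 3
max payoff 8 at {Q}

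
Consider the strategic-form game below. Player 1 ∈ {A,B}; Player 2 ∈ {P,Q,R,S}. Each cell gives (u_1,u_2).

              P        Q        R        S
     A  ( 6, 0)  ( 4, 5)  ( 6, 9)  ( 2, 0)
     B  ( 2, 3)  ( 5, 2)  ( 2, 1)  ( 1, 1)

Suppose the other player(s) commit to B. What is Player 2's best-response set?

BR_2 = {P}

u_2(P vs B) = 3
u_2(Q vs B) = 2
u_2(R vs B) = 1
u_2(S vs B) = 1
max payoff 3 at {P}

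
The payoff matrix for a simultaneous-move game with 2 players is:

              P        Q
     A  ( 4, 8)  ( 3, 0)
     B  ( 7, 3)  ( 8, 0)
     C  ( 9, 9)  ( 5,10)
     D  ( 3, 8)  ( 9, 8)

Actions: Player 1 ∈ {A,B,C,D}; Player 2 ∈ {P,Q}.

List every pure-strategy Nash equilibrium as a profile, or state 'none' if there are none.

(A,P): not NE [P1→C gives 9>4]
(A,Q): not NE [P1→D gives 9>3; P2→P gives 8>0]
(B,P): not NE [P1→C gives 9>7]
(B,Q): not NE [P1→D gives 9>8; P2→P gives 3>0]
(C,P): not NE [P2→Q gives 10>9]
(C,Q): not NE [P1→D gives 9>5]
(D,P): not NE [P1→C gives 9>3]
(D,Q): NE

NE set: (D,Q)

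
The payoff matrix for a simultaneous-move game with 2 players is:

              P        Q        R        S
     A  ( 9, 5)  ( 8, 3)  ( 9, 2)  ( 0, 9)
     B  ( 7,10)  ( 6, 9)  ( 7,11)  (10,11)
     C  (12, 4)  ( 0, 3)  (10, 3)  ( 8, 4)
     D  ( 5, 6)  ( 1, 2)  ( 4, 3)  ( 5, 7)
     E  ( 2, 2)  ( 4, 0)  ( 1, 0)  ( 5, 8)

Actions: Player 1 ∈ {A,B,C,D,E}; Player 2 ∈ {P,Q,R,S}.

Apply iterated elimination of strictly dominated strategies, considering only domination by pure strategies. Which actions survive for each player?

Remaining: P1:{B,C} P2:{P,R,S}

P1 drop D (B beats it: P:7>5 Q:6>1 R:7>4 S:10>5)
P1 drop E (B beats it: P:7>2 Q:6>4 R:7>1 S:10>5)
P2 drop Q (P beats it: A:5>3 B:10>9 C:4>3)
P1 drop A (C beats it: P:12>9 R:10>9 S:8>0)
P1→{B,C} P2→{P,R,S}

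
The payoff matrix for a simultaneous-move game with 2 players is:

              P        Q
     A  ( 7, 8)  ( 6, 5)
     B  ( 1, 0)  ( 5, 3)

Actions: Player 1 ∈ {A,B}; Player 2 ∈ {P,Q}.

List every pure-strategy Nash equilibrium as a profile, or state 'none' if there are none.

(A,P): NE
(A,Q): not NE [P2→P gives 8>5]
(B,P): not NE [P1→A gives 7>1; P2→Q gives 3>0]
(B,Q): not NE [P1→A gives 6>5]

PSNE = {(A,P)}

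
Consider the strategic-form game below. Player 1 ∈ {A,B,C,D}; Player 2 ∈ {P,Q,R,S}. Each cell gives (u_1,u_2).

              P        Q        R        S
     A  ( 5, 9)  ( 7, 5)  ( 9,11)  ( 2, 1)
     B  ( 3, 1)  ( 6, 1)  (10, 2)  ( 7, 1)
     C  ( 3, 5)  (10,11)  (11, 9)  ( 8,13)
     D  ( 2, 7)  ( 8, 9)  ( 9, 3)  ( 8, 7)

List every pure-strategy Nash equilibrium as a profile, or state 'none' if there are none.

(A,P): not NE [P2→R gives 11>9]
(A,Q): not NE [P1→C gives 10>7; P2→R gives 11>5]
(A,R): not NE [P1→C gives 11>9]
(A,S): not NE [P1→D gives 8>2; P2→R gives 11>1]
(B,P): not NE [P1→A gives 5>3; P2→R gives 2>1]
(B,Q): not NE [P1→C gives 10>6; P2→R gives 2>1]
(B,R): not NE [P1→C gives 11>10]
(B,S): not NE [P1→D gives 8>7; P2→R gives 2>1]
(C,P): not NE [P1→A gives 5>3; P2→S gives 13>5]
(C,Q): not NE [P2→S gives 13>11]
(C,R): not NE [P2→S gives 13>9]
(C,S): NE
(D,P): not NE [P1→A gives 5>2; P2→Q gives 9>7]
(D,Q): not NE [P1→C gives 10>8]
(D,R): not NE [P1→C gives 11>9; P2→Q gives 9>3]
(D,S): not NE [P2→Q gives 9>7]

PSNE = {(C,S)}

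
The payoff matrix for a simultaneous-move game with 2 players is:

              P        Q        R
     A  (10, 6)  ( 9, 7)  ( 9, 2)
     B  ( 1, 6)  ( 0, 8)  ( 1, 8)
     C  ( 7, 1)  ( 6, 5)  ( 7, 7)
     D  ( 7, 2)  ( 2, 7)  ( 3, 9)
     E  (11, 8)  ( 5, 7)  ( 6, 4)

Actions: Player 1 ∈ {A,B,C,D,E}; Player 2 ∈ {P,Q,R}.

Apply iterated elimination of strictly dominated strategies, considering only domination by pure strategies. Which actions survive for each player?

P1 drop B (A beats it: P:10>1 Q:9>0 R:9>1)
P1 drop C (A beats it: P:10>7 Q:9>6 R:9>7)
P1 drop D (A beats it: P:10>7 Q:9>2 R:9>3)
P2 drop R (P beats it: A:6>2 E:8>4)
P1→{A,E} P2→{P,Q}

Remaining: P1:{A,E} P2:{P,Q}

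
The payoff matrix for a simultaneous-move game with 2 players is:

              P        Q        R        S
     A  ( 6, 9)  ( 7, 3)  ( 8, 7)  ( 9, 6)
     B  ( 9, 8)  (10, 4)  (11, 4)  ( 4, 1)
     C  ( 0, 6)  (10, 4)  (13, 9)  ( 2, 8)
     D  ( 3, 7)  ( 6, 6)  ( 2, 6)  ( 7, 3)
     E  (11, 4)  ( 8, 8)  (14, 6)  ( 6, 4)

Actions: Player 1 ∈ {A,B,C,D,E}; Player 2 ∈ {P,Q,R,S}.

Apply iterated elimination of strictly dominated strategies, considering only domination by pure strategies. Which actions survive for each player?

Remaining: P1:{B,C,E} P2:{P,Q,R}

P1 drop D (A beats it: P:6>3 Q:7>6 R:8>2 S:9>7)
P2 drop S (R beats it: A:7>6 B:4>1 C:9>8 E:6>4)
P1 drop A (B beats it: P:9>6 Q:10>7 R:11>8)
P1→{B,C,E} P2→{P,Q,R}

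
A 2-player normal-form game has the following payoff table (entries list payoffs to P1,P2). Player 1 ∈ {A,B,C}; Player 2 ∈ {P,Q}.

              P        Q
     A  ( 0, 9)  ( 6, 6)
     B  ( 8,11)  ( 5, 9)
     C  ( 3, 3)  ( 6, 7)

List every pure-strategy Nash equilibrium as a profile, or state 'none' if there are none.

(A,P): not NE [P1→B gives 8>0]
(A,Q): not NE [P2→P gives 9>6]
(B,P): NE
(B,Q): not NE [P1→C gives 6>5; P2→P gives 11>9]
(C,P): not NE [P1→B gives 8>3; P2→Q gives 7>3]
(C,Q): NE

PSNE = {(B,P), (C,Q)}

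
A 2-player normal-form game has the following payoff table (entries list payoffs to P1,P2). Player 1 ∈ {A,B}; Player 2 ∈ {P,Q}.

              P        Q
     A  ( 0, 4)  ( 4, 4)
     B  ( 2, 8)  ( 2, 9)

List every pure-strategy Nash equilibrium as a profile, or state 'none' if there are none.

NE set: (A,Q)

(A,P): not NE [P1→B gives 2>0]
(A,Q): NE
(B,P): not NE [P2→Q gives 9>8]
(B,Q): not NE [P1→A gives 4>2]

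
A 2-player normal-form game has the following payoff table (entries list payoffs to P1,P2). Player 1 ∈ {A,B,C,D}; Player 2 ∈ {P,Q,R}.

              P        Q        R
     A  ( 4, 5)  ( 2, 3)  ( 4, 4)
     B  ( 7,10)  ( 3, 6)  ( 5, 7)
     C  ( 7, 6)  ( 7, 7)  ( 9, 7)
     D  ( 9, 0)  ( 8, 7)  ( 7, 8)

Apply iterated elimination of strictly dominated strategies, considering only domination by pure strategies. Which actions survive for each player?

P1 drop A (B beats it: P:7>4 Q:3>2 R:5>4)
P1 drop B (D beats it: P:9>7 Q:8>3 R:7>5)
P2 drop P (Q beats it: C:7>6 D:7>0)
P1→{C,D} P2→{Q,R}

Survivors P1:{C,D} P2:{Q,R}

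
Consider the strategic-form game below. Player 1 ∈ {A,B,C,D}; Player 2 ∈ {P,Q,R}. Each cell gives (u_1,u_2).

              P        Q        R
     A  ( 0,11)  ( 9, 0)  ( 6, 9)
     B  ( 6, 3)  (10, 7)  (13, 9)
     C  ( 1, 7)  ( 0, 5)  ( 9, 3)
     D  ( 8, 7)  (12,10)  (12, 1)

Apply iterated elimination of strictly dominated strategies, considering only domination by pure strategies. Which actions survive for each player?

P1 drop A (B beats it: P:6>0 Q:10>9 R:13>6)
P1 drop C (B beats it: P:6>1 Q:10>0 R:13>9)
P2 drop P (Q beats it: B:7>3 D:10>7)
P1→{B,D} P2→{Q,R}

Remaining: P1:{B,D} P2:{Q,R}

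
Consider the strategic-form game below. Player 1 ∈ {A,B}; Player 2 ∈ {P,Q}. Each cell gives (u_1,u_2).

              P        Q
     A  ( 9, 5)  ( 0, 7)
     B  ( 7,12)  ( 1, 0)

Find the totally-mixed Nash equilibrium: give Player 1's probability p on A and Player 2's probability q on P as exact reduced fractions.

P1 indiff ⇒ q·9+(1-q)·0 = q·7+(1-q)·1 ⇒ q(2) = (1-q)(1) ⇒ q = 1/3
P2 indiff ⇒ p·5+(1-p)·12 = p·7+(1-p)·0 ⇒ p(-2) = (1-p)(-12) ⇒ p = 6/7

p=6/7, q=1/3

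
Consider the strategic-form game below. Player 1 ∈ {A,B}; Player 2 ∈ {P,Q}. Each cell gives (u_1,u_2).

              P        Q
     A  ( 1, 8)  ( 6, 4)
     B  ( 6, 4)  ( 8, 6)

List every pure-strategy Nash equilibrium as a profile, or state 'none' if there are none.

(A,P): not NE [P1→B gives 6>1]
(A,Q): not NE [P1→B gives 8>6; P2→P gives 8>4]
(B,P): not NE [P2→Q gives 6>4]
(B,Q): NE

NE set: (B,Q)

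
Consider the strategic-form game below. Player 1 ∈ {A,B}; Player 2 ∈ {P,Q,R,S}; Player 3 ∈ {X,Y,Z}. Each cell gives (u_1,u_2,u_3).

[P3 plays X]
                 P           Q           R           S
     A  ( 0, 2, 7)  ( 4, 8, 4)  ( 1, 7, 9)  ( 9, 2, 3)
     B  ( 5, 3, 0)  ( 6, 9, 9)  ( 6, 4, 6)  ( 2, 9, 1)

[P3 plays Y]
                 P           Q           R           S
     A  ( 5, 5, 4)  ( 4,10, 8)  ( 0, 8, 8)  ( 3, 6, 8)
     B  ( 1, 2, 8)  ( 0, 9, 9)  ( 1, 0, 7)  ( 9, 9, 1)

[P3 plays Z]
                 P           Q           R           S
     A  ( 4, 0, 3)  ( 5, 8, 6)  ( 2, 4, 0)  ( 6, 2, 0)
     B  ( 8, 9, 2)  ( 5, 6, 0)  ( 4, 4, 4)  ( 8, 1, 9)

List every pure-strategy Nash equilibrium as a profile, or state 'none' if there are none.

(A,P,X): not NE [P1→B gives 5>0; P2→Q gives 8>2]
(A,P,Y): not NE [P2→Q gives 10>5; P3→X gives 7>4]
(A,P,Z): not NE [P1→B gives 8>4; P2→Q gives 8>0; P3→X gives 7>3]
(A,Q,X): not NE [P1→B gives 6>4; P3→Y gives 8>4]
(A,Q,Y): NE
(A,Q,Z): not NE [P3→Y gives 8>6]
(A,R,X): not NE [P1→B gives 6>1; P2→Q gives 8>7]
(A,R,Y): not NE [P1→B gives 1>0; P2→Q gives 10>8; P3→X gives 9>8]
(A,R,Z): not NE [P1→B gives 4>2; P2→Q gives 8>4; P3→X gives 9>0]
(A,S,X): not NE [P2→Q gives 8>2; P3→Y gives 8>3]
(A,S,Y): not NE [P1→B gives 9>3; P2→Q gives 10>6]
(A,S,Z): not NE [P1→B gives 8>6; P2→Q gives 8>2; P3→Y gives 8>0]
(B,P,X): not NE [P2→S gives 9>3; P3→Y gives 8>0]
(B,P,Y): not NE [P1→A gives 5>1; P2→S gives 9>2]
(B,P,Z): not NE [P3→Y gives 8>2]
(B,Q,X): NE
(B,Q,Y): not NE [P1→A gives 4>0]
(B,Q,Z): not NE [P2→P gives 9>6; P3→Y gives 9>0]
(B,R,X): not NE [P2→S gives 9>4; P3→Y gives 7>6]
(B,R,Y): not NE [P2→S gives 9>0]
(B,R,Z): not NE [P2→P gives 9>4; P3→Y gives 7>4]
(B,S,X): not NE [P1→A gives 9>2; P3→Z gives 9>1]
(B,S,Y): not NE [P3→Z gives 9>1]
(B,S,Z): not NE [P2→P gives 9>1]

PSNE = {(A,Q,Y), (B,Q,X)}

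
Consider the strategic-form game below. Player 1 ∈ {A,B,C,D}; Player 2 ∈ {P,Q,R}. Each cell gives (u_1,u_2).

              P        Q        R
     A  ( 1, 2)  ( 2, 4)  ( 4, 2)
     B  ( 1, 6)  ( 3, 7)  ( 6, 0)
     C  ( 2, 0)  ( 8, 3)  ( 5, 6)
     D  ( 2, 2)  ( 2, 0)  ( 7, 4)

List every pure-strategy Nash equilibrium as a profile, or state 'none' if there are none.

(A,P): not NE [P1→D gives 2>1; P2→Q gives 4>2]
(A,Q): not NE [P1→C gives 8>2]
(A,R): not NE [P1→D gives 7>4; P2→Q gives 4>2]
(B,P): not NE [P1→D gives 2>1; P2→Q gives 7>6]
(B,Q): not NE [P1→C gives 8>3]
(B,R): not NE [P1→D gives 7>6; P2→Q gives 7>0]
(C,P): not NE [P2→R gives 6>0]
(C,Q): not NE [P2→R gives 6>3]
(C,R): not NE [P1→D gives 7>5]
(D,P): not NE [P2→R gives 4>2]
(D,Q): not NE [P1→C gives 8>2; P2→R gives 4>0]
(D,R): NE

Nash profiles: (D,R)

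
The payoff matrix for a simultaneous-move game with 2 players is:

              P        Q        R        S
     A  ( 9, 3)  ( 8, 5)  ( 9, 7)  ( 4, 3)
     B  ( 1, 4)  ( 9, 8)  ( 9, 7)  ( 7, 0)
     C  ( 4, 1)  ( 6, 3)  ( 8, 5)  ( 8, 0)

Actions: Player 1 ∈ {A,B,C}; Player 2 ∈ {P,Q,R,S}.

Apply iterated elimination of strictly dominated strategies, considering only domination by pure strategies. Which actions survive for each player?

IESDS → P1:{A,B} P2:{Q,R}

P2 drop P (Q beats it: A:5>3 B:8>4 C:3>1)
P2 drop S (Q beats it: A:5>3 B:8>0 C:3>0)
P1 drop C (A beats it: Q:8>6 R:9>8)
P1→{A,B} P2→{Q,R}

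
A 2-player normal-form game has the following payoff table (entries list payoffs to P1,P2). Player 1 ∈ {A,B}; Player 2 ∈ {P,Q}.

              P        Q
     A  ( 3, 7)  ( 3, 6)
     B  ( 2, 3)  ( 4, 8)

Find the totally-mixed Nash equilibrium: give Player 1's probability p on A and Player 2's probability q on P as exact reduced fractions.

P1 mixes 5/6 on A; P2 mixes 1/2 on P

P1 indiff ⇒ q·3+(1-q)·3 = q·2+(1-q)·4 ⇒ q(1) = (1-q)(1) ⇒ q = 1/2
P2 indiff ⇒ p·7+(1-p)·3 = p·6+(1-p)·8 ⇒ p(1) = (1-p)(5) ⇒ p = 5/6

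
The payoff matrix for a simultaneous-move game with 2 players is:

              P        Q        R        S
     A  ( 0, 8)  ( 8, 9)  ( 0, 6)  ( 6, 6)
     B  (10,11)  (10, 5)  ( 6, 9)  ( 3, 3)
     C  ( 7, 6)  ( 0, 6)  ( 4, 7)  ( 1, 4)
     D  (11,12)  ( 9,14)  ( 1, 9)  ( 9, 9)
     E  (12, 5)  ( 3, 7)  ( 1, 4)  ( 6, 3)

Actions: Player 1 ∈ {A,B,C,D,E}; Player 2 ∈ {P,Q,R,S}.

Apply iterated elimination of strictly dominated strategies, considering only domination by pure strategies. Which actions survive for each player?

P1 drop A (D beats it: P:11>0 Q:9>8 R:1>0 S:9>6)
P1 drop C (B beats it: P:10>7 Q:10>0 R:6>4 S:3>1)
P2 drop R (P beats it: B:11>9 D:12>9 E:5>4)
P2 drop S (P beats it: B:11>3 D:12>9 E:5>3)
P1→{B,D,E} P2→{P,Q}

Survivors P1:{B,D,E} P2:{P,Q}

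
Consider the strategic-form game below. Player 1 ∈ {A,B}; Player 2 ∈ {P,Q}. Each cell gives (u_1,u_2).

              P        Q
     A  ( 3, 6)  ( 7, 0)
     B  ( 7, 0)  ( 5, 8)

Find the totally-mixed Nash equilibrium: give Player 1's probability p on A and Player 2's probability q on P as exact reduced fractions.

p=4/7, q=1/3

P1 indiff ⇒ q·3+(1-q)·7 = q·7+(1-q)·5 ⇒ q(-4) = (1-q)(-2) ⇒ q = 1/3
P2 indiff ⇒ p·6+(1-p)·0 = p·0+(1-p)·8 ⇒ p(6) = (1-p)(8) ⇒ p = 4/7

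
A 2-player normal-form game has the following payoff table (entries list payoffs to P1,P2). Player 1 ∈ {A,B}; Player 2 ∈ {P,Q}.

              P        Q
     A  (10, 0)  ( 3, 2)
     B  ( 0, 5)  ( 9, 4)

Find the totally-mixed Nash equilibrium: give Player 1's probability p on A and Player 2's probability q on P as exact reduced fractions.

(p,q) = (1/3, 3/8)

P1 indiff ⇒ q·10+(1-q)·3 = q·0+(1-q)·9 ⇒ q(10) = (1-q)(6) ⇒ q = 3/8
P2 indiff ⇒ p·0+(1-p)·5 = p·2+(1-p)·4 ⇒ p(-2) = (1-p)(-1) ⇒ p = 1/3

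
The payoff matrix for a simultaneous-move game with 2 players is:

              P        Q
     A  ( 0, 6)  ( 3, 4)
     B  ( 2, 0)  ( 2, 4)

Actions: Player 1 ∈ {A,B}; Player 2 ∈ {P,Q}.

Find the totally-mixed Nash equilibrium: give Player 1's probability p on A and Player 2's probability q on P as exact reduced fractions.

P1 indiff ⇒ q·0+(1-q)·3 = q·2+(1-q)·2 ⇒ q(-2) = (1-q)(-1) ⇒ q = 1/3
P2 indiff ⇒ p·6+(1-p)·0 = p·4+(1-p)·4 ⇒ p(2) = (1-p)(4) ⇒ p = 2/3

(p,q) = (2/3, 1/3)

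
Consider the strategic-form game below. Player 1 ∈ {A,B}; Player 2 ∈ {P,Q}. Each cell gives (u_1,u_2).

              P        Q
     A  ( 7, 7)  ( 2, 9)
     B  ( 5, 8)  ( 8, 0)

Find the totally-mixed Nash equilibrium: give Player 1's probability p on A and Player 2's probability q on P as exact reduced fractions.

P1 mixes 4/5 on A; P2 mixes 3/4 on P

P1 indiff ⇒ q·7+(1-q)·2 = q·5+(1-q)·8 ⇒ q(2) = (1-q)(6) ⇒ q = 3/4
P2 indiff ⇒ p·7+(1-p)·8 = p·9+(1-p)·0 ⇒ p(-2) = (1-p)(-8) ⇒ p = 4/5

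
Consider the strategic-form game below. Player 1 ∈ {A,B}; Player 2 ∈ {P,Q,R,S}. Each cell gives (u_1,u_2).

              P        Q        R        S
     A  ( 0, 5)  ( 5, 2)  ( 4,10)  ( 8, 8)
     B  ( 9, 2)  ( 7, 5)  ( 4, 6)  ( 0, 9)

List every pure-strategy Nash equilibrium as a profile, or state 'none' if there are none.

PSNE = {(A,R)}

(A,P): not NE [P1→B gives 9>0; P2→R gives 10>5]
(A,Q): not NE [P1→B gives 7>5; P2→R gives 10>2]
(A,R): NE
(A,S): not NE [P2→R gives 10>8]
(B,P): not NE [P2→S gives 9>2]
(B,Q): not NE [P2→S gives 9>5]
(B,R): not NE [P2→S gives 9>6]
(B,S): not NE [P1→A gives 8>0]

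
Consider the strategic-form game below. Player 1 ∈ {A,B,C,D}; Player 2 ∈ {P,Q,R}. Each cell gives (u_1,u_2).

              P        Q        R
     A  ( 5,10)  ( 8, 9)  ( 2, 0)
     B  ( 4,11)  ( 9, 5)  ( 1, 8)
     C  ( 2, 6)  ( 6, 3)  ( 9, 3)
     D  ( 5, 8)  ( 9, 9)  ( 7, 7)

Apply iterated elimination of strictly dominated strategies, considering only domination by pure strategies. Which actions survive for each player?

P2 drop R (P beats it: A:10>0 B:11>8 C:6>3 D:8>7)
P1 drop C (A beats it: P:5>2 Q:8>6)
P1→{A,B,D} P2→{P,Q}

Survivors P1:{A,B,D} P2:{P,Q}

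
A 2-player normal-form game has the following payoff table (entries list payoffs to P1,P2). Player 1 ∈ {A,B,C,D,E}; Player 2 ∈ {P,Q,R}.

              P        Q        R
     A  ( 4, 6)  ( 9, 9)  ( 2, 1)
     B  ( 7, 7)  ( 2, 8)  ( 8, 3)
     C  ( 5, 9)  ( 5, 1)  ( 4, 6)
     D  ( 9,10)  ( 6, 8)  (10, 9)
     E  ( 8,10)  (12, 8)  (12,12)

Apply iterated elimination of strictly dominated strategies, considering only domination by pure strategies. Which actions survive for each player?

Survivors P1:{D,E} P2:{P,R}

P1 drop A (E beats it: P:8>4 Q:12>9 R:12>2)
P1 drop B (D beats it: P:9>7 Q:6>2 R:10>8)
P1 drop C (D beats it: P:9>5 Q:6>5 R:10>4)
P2 drop Q (P beats it: D:10>8 E:10>8)
P1→{D,E} P2→{P,R}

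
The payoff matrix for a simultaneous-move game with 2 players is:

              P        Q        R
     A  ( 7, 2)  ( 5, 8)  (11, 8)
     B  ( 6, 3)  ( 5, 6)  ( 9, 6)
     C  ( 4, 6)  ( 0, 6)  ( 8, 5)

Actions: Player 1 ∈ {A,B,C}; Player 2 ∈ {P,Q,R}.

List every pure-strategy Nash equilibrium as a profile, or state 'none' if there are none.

Nash profiles: (A,Q), (A,R), (B,Q)

(A,P): not NE [P2→R gives 8>2]
(A,Q): NE
(A,R): NE
(B,P): not NE [P1→A gives 7>6; P2→R gives 6>3]
(B,Q): NE
(B,R): not NE [P1→A gives 11>9]
(C,P): not NE [P1→A gives 7>4]
(C,Q): not NE [P1→B gives 5>0]
(C,R): not NE [P1→A gives 11>8; P2→Q gives 6>5]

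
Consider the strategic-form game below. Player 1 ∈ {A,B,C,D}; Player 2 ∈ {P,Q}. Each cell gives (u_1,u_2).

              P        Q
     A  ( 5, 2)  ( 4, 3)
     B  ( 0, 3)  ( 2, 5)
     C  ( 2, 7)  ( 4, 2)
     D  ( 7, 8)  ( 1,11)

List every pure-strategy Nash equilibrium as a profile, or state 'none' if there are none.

(A,P): not NE [P1→D gives 7>5; P2→Q gives 3>2]
(A,Q): NE
(B,P): not NE [P1→D gives 7>0; P2→Q gives 5>3]
(B,Q): not NE [P1→C gives 4>2]
(C,P): not NE [P1→D gives 7>2]
(C,Q): not NE [P2→P gives 7>2]
(D,P): not NE [P2→Q gives 11>8]
(D,Q): not NE [P1→C gives 4>1]

PSNE = {(A,Q)}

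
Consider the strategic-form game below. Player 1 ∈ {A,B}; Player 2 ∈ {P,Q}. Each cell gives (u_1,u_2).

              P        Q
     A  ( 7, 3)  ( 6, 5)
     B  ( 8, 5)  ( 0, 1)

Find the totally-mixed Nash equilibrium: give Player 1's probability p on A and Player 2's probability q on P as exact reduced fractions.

p=2/3, q=6/7

P1 indiff ⇒ q·7+(1-q)·6 = q·8+(1-q)·0 ⇒ q(-1) = (1-q)(-6) ⇒ q = 6/7
P2 indiff ⇒ p·3+(1-p)·5 = p·5+(1-p)·1 ⇒ p(-2) = (1-p)(-4) ⇒ p = 2/3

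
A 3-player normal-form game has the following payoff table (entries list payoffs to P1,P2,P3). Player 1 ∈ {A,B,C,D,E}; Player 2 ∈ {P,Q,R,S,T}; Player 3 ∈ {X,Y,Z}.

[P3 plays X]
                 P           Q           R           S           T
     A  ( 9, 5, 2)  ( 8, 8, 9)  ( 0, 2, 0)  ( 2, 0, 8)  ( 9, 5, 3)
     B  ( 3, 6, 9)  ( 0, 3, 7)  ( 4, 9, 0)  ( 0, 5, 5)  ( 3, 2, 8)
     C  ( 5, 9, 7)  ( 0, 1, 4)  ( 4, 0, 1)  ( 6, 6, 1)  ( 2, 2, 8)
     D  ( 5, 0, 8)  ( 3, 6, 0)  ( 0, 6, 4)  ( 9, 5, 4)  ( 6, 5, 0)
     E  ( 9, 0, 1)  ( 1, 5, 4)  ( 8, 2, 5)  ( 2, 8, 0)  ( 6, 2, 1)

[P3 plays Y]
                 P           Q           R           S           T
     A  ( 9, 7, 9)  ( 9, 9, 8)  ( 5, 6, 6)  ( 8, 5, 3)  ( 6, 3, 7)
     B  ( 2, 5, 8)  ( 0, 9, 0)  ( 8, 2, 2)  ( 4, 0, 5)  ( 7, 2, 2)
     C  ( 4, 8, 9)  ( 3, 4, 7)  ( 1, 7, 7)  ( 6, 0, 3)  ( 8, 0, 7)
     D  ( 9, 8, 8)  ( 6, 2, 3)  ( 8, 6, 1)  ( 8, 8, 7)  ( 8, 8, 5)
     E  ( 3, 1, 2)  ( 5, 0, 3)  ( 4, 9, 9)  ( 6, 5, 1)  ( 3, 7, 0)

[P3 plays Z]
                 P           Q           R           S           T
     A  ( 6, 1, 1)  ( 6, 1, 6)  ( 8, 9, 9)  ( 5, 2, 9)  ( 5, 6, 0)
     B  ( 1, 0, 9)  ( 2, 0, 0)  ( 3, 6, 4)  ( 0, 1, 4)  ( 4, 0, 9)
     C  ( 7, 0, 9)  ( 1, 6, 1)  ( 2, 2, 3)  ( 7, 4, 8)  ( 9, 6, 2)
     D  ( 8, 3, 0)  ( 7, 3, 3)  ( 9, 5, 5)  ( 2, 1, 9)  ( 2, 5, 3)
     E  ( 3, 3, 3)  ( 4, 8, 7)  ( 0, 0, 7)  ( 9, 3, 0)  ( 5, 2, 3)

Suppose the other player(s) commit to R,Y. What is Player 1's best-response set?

argmax u_1 = {B,D}

u_1(A vs R,Y) = 5
u_1(B vs R,Y) = 8
u_1(C vs R,Y) = 1
u_1(D vs R,Y) = 8
u_1(E vs R,Y) = 4
max payoff 8 at {B,D}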